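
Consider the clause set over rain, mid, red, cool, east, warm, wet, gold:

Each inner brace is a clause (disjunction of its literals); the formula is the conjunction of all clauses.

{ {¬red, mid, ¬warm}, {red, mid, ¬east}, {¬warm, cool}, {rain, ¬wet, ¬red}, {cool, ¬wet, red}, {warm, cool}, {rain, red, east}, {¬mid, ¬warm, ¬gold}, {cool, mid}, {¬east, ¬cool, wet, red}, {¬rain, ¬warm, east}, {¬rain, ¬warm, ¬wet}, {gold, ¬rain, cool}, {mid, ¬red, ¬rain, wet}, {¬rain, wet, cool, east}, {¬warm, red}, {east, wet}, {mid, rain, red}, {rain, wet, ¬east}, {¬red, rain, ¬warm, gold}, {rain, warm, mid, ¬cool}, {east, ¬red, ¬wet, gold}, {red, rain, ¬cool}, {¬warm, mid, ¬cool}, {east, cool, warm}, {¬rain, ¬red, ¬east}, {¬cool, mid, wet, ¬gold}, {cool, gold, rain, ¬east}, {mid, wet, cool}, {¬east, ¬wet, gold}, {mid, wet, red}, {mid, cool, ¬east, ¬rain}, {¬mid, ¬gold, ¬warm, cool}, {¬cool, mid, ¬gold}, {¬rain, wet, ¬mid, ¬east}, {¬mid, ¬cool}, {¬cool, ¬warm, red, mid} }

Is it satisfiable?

Case warm = False:
Unit clause (cool) forces cool = True.
Unit clause (¬mid) forces mid = False.
Unit clause (rain) forces rain = True.
Unit clause (¬gold) forces gold = False.
Case red = False:
Unit clause (¬east) forces east = False.
Unit clause (wet) forces wet = True.
All clauses are satisfied.
A satisfying assignment: rain ↦ True, mid ↦ False, red ↦ False, cool ↦ True, east ↦ False, warm ↦ False, wet ↦ True, gold ↦ False.

Satisfiable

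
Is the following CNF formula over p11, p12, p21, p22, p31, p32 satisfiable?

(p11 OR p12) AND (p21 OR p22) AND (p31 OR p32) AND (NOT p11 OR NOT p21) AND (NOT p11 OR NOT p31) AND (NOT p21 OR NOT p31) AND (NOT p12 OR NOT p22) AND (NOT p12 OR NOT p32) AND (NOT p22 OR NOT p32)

Unsatisfiable

Case p11 = true:
The clause (NOT p21) is unit, so p21 = false.
The clause (p22) is unit, so p22 = true.
The clause (NOT p31) is unit, so p31 = false.
The clause (p32) is unit, so p32 = true.
Now (NOT p32) is unsatisfied and unit — conflict.
That branch fails; take p11 = false instead.
The clause (p12) is unit, so p12 = true.
The clause (NOT p22) is unit, so p22 = false.
The clause (p21) is unit, so p21 = true.
The clause (NOT p31) is unit, so p31 = false.
The clause (p32) is unit, so p32 = true.
Now (NOT p32) is unsatisfied and unit — conflict.
Both values of p11 lead to a conflict.
No assignment satisfies every clause.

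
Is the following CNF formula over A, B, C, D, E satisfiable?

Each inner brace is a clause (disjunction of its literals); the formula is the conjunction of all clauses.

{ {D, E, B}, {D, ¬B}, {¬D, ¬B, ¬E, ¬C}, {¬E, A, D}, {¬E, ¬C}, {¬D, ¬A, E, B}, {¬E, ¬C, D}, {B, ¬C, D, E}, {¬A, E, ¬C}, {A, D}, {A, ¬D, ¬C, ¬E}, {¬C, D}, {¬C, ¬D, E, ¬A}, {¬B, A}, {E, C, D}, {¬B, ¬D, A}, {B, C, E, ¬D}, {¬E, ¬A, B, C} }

Satisfiable

Suppose D = True.
Suppose E = False.
Suppose A = True.
(B) alone gives B = True.
(¬C) alone gives C = False.
This assignment satisfies each clause.
A satisfying assignment: A=True,  B=True,  C=False,  D=True,  E=False.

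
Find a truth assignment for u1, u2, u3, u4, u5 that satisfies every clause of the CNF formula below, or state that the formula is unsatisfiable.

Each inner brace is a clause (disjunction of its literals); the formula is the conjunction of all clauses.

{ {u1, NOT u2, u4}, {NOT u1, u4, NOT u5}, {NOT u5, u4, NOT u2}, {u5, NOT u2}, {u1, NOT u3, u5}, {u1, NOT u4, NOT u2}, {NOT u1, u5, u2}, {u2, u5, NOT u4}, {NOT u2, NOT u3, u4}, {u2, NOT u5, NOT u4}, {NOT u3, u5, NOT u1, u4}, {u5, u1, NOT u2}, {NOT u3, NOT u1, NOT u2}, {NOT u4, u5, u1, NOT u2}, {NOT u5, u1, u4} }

Try u5 = true.
Try u1 = true.
The clause (u4) is unit, so u4 = true.
The clause (u2) is unit, so u2 = true.
The clause (NOT u3) is unit, so u3 = false.
This assignment satisfies each clause.

u1: true; u2: true; u3: false; u4: true; u5: true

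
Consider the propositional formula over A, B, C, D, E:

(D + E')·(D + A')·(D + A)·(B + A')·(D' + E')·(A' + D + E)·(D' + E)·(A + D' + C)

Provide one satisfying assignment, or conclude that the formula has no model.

Case D = 1:
The clause (E') is unit, so E = 0.
But (E) is also a unit clause — contradiction.
Backtrack on D: now try D = 0.
The clause (E') is unit, so E = 0.
The clause (A') is unit, so A = 0.
But (A) is also a unit clause — contradiction.
Either choice for D ends in contradiction.

UNSATISFIABLE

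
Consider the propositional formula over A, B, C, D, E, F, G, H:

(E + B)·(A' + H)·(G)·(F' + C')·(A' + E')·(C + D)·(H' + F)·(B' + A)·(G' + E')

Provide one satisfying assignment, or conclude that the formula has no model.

A ↦ 1; B ↦ 1; C ↦ 0; D ↦ 1; E ↦ 0; F ↦ 1; G ↦ 1; H ↦ 1

(G) alone gives G = 1.
(E') alone gives E = 0.
(B) alone gives B = 1.
(A) alone gives A = 1.
(H) alone gives H = 1.
(F) alone gives F = 1.
(C') alone gives C = 0.
(D) alone gives D = 1.
All clauses are satisfied.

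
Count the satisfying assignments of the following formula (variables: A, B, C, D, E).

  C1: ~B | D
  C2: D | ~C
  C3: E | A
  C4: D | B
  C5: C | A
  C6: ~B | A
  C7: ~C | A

There are 2^5 = 32 truth assignments over (A, B, C, D, E).
Split on B. With B = 1, the clauses containing B are satisfied and ~B drops from the rest; 4 of the 2^4 = 16 assignments to the other variables satisfy what remains.
With B = 0, by the same count on the reduced clause set, 4 assignments work.
(One model: A=T, B=F, C=F, D=T, E=F.)
Total: 4 + 4 = 8.

8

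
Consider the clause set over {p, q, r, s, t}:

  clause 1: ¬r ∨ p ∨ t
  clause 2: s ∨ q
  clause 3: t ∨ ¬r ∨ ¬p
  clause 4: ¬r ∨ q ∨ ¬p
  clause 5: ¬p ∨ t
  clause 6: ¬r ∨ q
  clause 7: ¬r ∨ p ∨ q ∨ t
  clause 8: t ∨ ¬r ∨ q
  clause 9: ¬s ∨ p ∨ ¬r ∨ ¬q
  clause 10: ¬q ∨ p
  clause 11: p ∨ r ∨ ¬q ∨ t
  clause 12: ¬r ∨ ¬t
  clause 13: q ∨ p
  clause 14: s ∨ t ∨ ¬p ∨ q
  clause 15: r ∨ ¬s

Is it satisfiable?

Yes, satisfiable

Case s = False:
The clause (q) is unit, so q = True.
The clause (p) is unit, so p = True.
The clause (t) is unit, so t = True.
The clause (¬r) is unit, so r = False.
This assignment satisfies each clause.
A satisfying assignment: p=True, q=True, r=False, s=False, t=True.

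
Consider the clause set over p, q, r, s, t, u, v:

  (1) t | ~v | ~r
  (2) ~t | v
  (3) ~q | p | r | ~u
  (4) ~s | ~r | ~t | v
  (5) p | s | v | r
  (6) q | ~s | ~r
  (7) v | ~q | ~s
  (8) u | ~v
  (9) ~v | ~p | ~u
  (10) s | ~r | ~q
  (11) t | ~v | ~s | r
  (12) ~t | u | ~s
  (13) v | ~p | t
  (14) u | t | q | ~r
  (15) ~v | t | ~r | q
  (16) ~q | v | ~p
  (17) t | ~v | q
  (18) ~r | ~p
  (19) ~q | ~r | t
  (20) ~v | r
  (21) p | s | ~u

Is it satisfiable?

Branch on t: set t = 1.
From the singleton clause (v), v = 1.
From the singleton clause (u), u = 1.
From the singleton clause (~p), p = 0.
From the singleton clause (r), r = 1.
From the singleton clause (s), s = 1.
From the singleton clause (q), q = 1.
This assignment satisfies each clause.
A satisfying assignment: p: 0,  q: 1,  r: 1,  s: 1,  t: 1,  u: 1,  v: 1.

Yes, satisfiable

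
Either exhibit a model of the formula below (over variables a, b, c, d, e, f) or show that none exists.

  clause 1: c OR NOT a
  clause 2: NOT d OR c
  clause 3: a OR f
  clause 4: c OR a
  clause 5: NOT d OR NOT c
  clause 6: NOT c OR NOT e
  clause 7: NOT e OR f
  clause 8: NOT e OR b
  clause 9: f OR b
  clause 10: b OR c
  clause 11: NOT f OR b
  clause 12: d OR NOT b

Case c = true:
Unit clause (NOT d) forces d = false.
Unit clause (NOT e) forces e = false.
Unit clause (NOT b) forces b = false.
Unit clause (f) forces f = true.
But (NOT f) is also a unit clause — contradiction.
Undo c and try c = false.
Unit clause (NOT a) forces a = false.
But (a) is also a unit clause — contradiction.
Either choice for c ends in contradiction.

UNSATISFIABLE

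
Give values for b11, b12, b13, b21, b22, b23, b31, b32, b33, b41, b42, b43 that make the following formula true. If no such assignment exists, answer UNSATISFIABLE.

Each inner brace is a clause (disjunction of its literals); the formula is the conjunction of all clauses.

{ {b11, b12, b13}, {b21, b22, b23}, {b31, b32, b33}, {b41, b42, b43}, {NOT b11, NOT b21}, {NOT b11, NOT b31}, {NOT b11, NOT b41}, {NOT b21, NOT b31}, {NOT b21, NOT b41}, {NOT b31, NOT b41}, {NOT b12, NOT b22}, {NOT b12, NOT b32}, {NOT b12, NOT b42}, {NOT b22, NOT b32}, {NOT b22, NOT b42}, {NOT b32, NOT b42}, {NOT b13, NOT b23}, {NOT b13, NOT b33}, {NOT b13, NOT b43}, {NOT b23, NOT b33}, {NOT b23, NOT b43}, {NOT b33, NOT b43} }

Branch on b11: set b11 = false.
Branch on b12: set b12 = true.
From the singleton clause (NOT b22), b22 = false.
From the singleton clause (NOT b32), b32 = false.
From the singleton clause (NOT b42), b42 = false.
Branch on b21: set b21 = true.
From the singleton clause (NOT b31), b31 = false.
From the singleton clause (b33), b33 = true.
From the singleton clause (NOT b41), b41 = false.
From the singleton clause (b43), b43 = true.
That conflicts with the unit clause (NOT b43).
So b21 must be the other value — set b21 = false.
From the singleton clause (b23), b23 = true.
From the singleton clause (NOT b13), b13 = false.
From the singleton clause (NOT b33), b33 = false.
From the singleton clause (b31), b31 = true.
From the singleton clause (NOT b41), b41 = false.
From the singleton clause (b43), b43 = true.
That conflicts with the unit clause (NOT b43).
Either choice for b21 ends in contradiction.
So b12 must be the other value — set b12 = false.
From the singleton clause (b13), b13 = true.
From the singleton clause (NOT b23), b23 = false.
From the singleton clause (NOT b33), b33 = false.
From the singleton clause (NOT b43), b43 = false.
Branch on b21: set b21 = true.
From the singleton clause (NOT b31), b31 = false.
From the singleton clause (b32), b32 = true.
From the singleton clause (NOT b41), b41 = false.
From the singleton clause (b42), b42 = true.
That conflicts with the unit clause (NOT b42).
So b21 must be the other value — set b21 = false.
From the singleton clause (b22), b22 = true.
From the singleton clause (NOT b32), b32 = false.
From the singleton clause (b31), b31 = true.
From the singleton clause (NOT b41), b41 = false.
From the singleton clause (b42), b42 = true.
That conflicts with the unit clause (NOT b42).
Either choice for b21 ends in contradiction.
Either choice for b12 ends in contradiction.
So b11 must be the other value — set b11 = true.
From the singleton clause (NOT b21), b21 = false.
From the singleton clause (NOT b31), b31 = false.
From the singleton clause (NOT b41), b41 = false.
Branch on b22: set b22 = true.
From the singleton clause (NOT b12), b12 = false.
From the singleton clause (NOT b32), b32 = false.
From the singleton clause (b33), b33 = true.
From the singleton clause (NOT b42), b42 = false.
From the singleton clause (b43), b43 = true.
That conflicts with the unit clause (NOT b43).
So b22 must be the other value — set b22 = false.
From the singleton clause (b23), b23 = true.
From the singleton clause (NOT b13), b13 = false.
From the singleton clause (NOT b33), b33 = false.
From the singleton clause (b32), b32 = true.
From the singleton clause (NOT b12), b12 = false.
From the singleton clause (NOT b42), b42 = false.
From the singleton clause (b43), b43 = true.
That conflicts with the unit clause (NOT b43).
Either choice for b22 ends in contradiction.
Either choice for b11 ends in contradiction.

UNSATISFIABLE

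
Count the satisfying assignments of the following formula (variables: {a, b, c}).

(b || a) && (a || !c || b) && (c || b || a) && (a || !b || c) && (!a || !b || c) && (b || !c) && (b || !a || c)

There are 2^3 = 8 truth assignments over (a, b, c).
Check each against the 7 clauses (columns in the order a, b, c):
  F F F  ✗ fails (b || a)
  F F T  ✗ fails (b || a)
  F T F  ✗ fails (a || !b || c)
  F T T  ✓ satisfies all
  T F F  ✗ fails (b || !a || c)
  T F T  ✗ fails (b || !c)
  T T F  ✗ fails (!a || !b || c)
  T T T  ✓ satisfies all
2 of the 8 rows are models.

2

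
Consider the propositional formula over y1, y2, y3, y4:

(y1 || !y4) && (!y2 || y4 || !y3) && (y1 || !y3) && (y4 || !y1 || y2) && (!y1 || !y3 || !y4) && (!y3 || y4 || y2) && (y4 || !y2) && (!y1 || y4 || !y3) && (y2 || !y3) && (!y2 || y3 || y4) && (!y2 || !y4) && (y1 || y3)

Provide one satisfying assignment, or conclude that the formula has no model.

Try y1 = true.
Try y4 = true.
The clause (!y3) is unit, so y3 = false.
The clause (!y2) is unit, so y2 = false.
Every clause now holds.

y1: true; y2: false; y3: false; y4: true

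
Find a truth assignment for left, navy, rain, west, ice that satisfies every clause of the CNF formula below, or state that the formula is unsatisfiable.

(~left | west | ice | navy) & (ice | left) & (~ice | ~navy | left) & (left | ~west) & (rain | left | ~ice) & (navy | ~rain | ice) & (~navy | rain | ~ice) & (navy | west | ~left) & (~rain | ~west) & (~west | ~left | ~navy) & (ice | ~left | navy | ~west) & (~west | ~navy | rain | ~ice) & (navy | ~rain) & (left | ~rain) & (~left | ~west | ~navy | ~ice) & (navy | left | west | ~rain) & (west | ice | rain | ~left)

left ↦ 1,  navy ↦ 0,  rain ↦ 0,  west ↦ 1,  ice ↦ 1

Try ice = 1.
Try navy = 0.
The clause (~rain) is unit, so rain = 0.
The clause (left) is unit, so left = 1.
The clause (west) is unit, so west = 1.
This assignment satisfies each clause.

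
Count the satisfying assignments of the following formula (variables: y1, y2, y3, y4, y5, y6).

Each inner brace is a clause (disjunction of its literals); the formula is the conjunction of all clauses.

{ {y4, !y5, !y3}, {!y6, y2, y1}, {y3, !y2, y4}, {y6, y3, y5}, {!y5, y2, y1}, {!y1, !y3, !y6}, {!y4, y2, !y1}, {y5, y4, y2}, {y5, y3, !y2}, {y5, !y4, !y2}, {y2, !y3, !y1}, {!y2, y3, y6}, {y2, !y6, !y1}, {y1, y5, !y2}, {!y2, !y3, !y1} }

6

There are 2^6 = 64 truth assignments over (y1, y2, y3, y4, y5, y6).
Split on y1. With y1 = true, the clauses containing y1 are satisfied and !y1 drops from the rest; 2 of the 2^5 = 32 assignments to the other variables satisfy what remains.
With y1 = false, by the same count on the reduced clause set, 4 assignments work.
(One model: y1=F, y2=F, y3=T, y4=T, y5=F, y6=F.)
Total: 2 + 4 = 6.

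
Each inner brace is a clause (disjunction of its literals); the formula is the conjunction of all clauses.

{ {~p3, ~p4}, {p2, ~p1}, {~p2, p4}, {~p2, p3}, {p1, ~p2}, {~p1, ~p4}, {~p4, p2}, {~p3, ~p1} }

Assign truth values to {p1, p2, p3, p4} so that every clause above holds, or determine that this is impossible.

p1=0; p2=0; p3=1; p4=0

Branch on p3: set p3 = 1.
Unit clause (~p4) forces p4 = 0.
Unit clause (~p2) forces p2 = 0.
Unit clause (~p1) forces p1 = 0.
All clauses are satisfied.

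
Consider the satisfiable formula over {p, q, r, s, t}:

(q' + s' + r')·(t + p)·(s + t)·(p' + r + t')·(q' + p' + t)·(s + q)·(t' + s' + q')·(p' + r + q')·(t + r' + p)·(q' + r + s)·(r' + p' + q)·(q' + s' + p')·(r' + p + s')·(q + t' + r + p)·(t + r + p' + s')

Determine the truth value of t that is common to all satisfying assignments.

True

Suppose t = 0.
From the singleton clause (p), p = 1.
From the singleton clause (s), s = 1.
From the singleton clause (q'), q = 0.
From the singleton clause (r'), r = 0.
But (r) is also a unit clause — contradiction.
So every satisfying assignment has t = True.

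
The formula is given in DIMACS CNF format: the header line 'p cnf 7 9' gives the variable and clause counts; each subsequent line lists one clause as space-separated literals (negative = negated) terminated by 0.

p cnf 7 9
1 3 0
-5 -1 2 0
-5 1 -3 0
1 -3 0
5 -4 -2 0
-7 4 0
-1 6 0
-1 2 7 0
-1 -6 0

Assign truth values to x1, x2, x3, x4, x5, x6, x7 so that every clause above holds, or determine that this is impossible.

UNSATISFIABLE

Branch on x1: set x1 = True.
From the singleton clause (x6), x6 = True.
But (¬x6) is also a unit clause — contradiction.
Backtrack on x1: now try x1 = False.
From the singleton clause (x3), x3 = True.
But (¬x3) is also a unit clause — contradiction.
Neither x1 = True nor x1 = False works.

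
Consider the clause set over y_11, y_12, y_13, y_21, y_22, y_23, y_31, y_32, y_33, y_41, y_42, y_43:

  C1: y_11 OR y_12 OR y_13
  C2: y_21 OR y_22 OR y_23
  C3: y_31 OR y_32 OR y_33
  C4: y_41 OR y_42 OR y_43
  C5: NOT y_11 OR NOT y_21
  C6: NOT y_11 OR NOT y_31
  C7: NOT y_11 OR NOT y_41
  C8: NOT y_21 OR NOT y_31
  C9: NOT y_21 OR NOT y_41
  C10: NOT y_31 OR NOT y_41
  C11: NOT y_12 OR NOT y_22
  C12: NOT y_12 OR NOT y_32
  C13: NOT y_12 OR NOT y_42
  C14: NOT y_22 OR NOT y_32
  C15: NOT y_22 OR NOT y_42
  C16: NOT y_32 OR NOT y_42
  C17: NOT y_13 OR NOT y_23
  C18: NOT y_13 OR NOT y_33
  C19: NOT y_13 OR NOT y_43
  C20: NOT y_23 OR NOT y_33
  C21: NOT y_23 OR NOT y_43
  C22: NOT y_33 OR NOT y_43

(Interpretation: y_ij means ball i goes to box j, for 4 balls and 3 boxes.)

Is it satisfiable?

Branch on y_11: set y_11 = false.
Branch on y_12: set y_12 = true.
The clause (NOT y_22) is unit, so y_22 = false.
The clause (NOT y_32) is unit, so y_32 = false.
The clause (NOT y_42) is unit, so y_42 = false.
Branch on y_21: set y_21 = true.
The clause (NOT y_31) is unit, so y_31 = false.
The clause (y_33) is unit, so y_33 = true.
The clause (NOT y_41) is unit, so y_41 = false.
The clause (y_43) is unit, so y_43 = true.
Now (NOT y_43) is unsatisfied and unit — conflict.
That branch fails; take y_21 = false instead.
The clause (y_23) is unit, so y_23 = true.
The clause (NOT y_13) is unit, so y_13 = false.
The clause (NOT y_33) is unit, so y_33 = false.
The clause (y_31) is unit, so y_31 = true.
The clause (NOT y_41) is unit, so y_41 = false.
The clause (y_43) is unit, so y_43 = true.
Now (NOT y_43) is unsatisfied and unit — conflict.
Either choice for y_21 ends in contradiction.
That branch fails; take y_12 = false instead.
The clause (y_13) is unit, so y_13 = true.
The clause (NOT y_23) is unit, so y_23 = false.
The clause (NOT y_33) is unit, so y_33 = false.
The clause (NOT y_43) is unit, so y_43 = false.
Branch on y_21: set y_21 = true.
The clause (NOT y_31) is unit, so y_31 = false.
The clause (y_32) is unit, so y_32 = true.
The clause (NOT y_41) is unit, so y_41 = false.
The clause (y_42) is unit, so y_42 = true.
Now (NOT y_42) is unsatisfied and unit — conflict.
That branch fails; take y_21 = false instead.
The clause (y_22) is unit, so y_22 = true.
The clause (NOT y_32) is unit, so y_32 = false.
The clause (y_31) is unit, so y_31 = true.
The clause (NOT y_41) is unit, so y_41 = false.
The clause (y_42) is unit, so y_42 = true.
Now (NOT y_42) is unsatisfied and unit — conflict.
Either choice for y_21 ends in contradiction.
Either choice for y_12 ends in contradiction.
That branch fails; take y_11 = true instead.
The clause (NOT y_21) is unit, so y_21 = false.
The clause (NOT y_31) is unit, so y_31 = false.
The clause (NOT y_41) is unit, so y_41 = false.
Branch on y_22: set y_22 = true.
The clause (NOT y_12) is unit, so y_12 = false.
The clause (NOT y_32) is unit, so y_32 = false.
The clause (y_33) is unit, so y_33 = true.
The clause (NOT y_42) is unit, so y_42 = false.
The clause (y_43) is unit, so y_43 = true.
Now (NOT y_43) is unsatisfied and unit — conflict.
That branch fails; take y_22 = false instead.
The clause (y_23) is unit, so y_23 = true.
The clause (NOT y_13) is unit, so y_13 = false.
The clause (NOT y_33) is unit, so y_33 = false.
The clause (y_32) is unit, so y_32 = true.
The clause (NOT y_12) is unit, so y_12 = false.
The clause (NOT y_42) is unit, so y_42 = false.
The clause (y_43) is unit, so y_43 = true.
Now (NOT y_43) is unsatisfied and unit — conflict.
Either choice for y_22 ends in contradiction.
Either choice for y_11 ends in contradiction.
No assignment satisfies every clause.

No, unsatisfiable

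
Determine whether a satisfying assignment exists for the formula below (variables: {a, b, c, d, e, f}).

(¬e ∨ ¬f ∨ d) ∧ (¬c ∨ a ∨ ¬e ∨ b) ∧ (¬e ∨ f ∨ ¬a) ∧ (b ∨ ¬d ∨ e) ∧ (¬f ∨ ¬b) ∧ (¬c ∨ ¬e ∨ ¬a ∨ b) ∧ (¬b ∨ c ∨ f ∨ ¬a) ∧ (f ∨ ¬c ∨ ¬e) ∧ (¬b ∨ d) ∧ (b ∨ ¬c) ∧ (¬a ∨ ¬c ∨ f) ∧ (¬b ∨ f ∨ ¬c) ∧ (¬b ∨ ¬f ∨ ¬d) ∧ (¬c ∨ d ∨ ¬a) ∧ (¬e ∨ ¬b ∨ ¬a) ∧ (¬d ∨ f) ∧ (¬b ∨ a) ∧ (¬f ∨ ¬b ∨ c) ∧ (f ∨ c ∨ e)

Yes, satisfiable

Try f = True.
(¬b) alone gives b = False.
(¬c) alone gives c = False.
Try e = True.
(d) alone gives d = True.
Every clause is now satisfied; a is unconstrained.
A satisfying assignment: a: True, b: False, c: False, d: True, e: True, f: True.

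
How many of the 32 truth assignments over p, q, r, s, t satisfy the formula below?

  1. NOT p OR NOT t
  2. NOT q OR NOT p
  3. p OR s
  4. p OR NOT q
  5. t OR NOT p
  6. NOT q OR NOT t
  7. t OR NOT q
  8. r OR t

There are 2^5 = 32 truth assignments over (p, q, r, s, t).
Split on r. With r = true, the clauses containing r are satisfied and NOT r drops from the rest; 2 of the 2^4 = 16 assignments to the other variables satisfy what remains.
With r = false, by the same count on the reduced clause set, 1 assignment works.
(One model: p=F, q=F, r=F, s=T, t=T.)
Total: 2 + 1 = 3.

3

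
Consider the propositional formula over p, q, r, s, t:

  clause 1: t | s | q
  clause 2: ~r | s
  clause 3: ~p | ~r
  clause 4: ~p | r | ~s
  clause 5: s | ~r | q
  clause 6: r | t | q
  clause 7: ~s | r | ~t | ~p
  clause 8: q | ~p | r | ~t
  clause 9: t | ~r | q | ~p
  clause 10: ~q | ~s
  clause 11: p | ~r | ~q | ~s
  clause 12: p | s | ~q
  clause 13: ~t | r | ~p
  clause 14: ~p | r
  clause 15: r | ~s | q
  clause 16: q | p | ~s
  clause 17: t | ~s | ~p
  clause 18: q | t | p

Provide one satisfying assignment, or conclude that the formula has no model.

p ↦ 0; q ↦ 0; r ↦ 0; s ↦ 0; t ↦ 1

Try r = 0.
Unit clause (~p) forces p = 0.
Try t = 1.
Try q = 0.
Unit clause (~s) forces s = 0.
This assignment satisfies each clause.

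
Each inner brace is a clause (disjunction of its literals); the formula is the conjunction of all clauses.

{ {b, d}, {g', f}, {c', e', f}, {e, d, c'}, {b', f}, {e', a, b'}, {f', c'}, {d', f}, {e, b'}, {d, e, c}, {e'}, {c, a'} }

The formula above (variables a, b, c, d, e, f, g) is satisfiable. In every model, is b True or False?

False

Suppose b = 1.
The clause (f) is unit, so f = 1.
The clause (c') is unit, so c = 0.
The clause (e) is unit, so e = 1.
But (e') is also a unit clause — contradiction.
So every satisfying assignment has b = False.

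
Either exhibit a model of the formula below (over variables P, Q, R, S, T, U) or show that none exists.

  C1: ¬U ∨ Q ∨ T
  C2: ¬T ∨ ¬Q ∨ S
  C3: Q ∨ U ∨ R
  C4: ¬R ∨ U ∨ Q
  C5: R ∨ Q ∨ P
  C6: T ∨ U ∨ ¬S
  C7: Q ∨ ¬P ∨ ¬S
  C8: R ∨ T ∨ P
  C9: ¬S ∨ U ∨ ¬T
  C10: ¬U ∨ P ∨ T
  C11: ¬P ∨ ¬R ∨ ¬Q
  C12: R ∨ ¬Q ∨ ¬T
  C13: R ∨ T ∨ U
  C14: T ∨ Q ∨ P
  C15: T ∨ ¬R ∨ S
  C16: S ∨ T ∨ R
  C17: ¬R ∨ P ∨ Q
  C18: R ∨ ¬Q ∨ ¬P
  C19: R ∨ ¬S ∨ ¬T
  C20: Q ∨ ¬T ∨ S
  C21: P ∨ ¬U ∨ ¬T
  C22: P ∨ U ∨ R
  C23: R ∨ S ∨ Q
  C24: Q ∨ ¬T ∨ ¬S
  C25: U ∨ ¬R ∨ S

Branch on U: set U = False.
Branch on Q: set Q = True.
Branch on T: set T = False.
The clause (¬S) is unit, so S = False.
The clause (R) is unit, so R = True.
That conflicts with the unit clause (¬R).
Undo T and try T = True.
The clause (S) is unit, so S = True.
That conflicts with the unit clause (¬S).
Either choice for T ends in contradiction.
Undo Q and try Q = False.
The clause (R) is unit, so R = True.
That conflicts with the unit clause (¬R).
Either choice for Q ends in contradiction.
Undo U and try U = True.
Branch on Q: set Q = True.
Branch on T: set T = False.
The clause (P) is unit, so P = True.
The clause (¬R) is unit, so R = False.
That conflicts with the unit clause (R).
Undo T and try T = True.
The clause (S) is unit, so S = True.
The clause (R) is unit, so R = True.
The clause (¬P) is unit, so P = False.
That conflicts with the unit clause (P).
Either choice for T ends in contradiction.
Undo Q and try Q = False.
The clause (T) is unit, so T = True.
The clause (S) is unit, so S = True.
That conflicts with the unit clause (¬S).
Either choice for Q ends in contradiction.
Either choice for U ends in contradiction.

UNSATISFIABLE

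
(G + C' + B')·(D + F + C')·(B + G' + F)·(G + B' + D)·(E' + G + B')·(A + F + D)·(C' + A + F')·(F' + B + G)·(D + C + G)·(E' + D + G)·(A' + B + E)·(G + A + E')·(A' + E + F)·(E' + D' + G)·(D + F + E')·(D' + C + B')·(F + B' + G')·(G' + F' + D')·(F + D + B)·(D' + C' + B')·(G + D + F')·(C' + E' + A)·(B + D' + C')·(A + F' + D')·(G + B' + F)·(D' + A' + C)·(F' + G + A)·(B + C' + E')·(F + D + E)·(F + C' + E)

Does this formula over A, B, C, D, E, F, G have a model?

Satisfiable

Suppose G = 1.
Suppose B = 1.
(F) alone gives F = 1.
(D') alone gives D = 0.
Suppose C = 1.
(A) alone gives A = 1.
Every clause is now satisfied; E is unconstrained.
A satisfying assignment: A=1; B=1; C=1; D=0; E=0; F=1; G=1.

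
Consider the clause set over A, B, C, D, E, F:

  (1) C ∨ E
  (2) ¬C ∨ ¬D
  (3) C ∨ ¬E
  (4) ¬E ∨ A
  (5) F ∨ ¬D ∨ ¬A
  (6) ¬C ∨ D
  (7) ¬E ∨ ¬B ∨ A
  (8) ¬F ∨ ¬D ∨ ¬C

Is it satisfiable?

Branch on C: set C = True.
From the singleton clause (¬D), D = False.
Now (D) is unsatisfied and unit — conflict.
Backtrack on C: now try C = False.
From the singleton clause (E), E = True.
Now (¬E) is unsatisfied and unit — conflict.
Either choice for C ends in contradiction.
No assignment satisfies every clause.

No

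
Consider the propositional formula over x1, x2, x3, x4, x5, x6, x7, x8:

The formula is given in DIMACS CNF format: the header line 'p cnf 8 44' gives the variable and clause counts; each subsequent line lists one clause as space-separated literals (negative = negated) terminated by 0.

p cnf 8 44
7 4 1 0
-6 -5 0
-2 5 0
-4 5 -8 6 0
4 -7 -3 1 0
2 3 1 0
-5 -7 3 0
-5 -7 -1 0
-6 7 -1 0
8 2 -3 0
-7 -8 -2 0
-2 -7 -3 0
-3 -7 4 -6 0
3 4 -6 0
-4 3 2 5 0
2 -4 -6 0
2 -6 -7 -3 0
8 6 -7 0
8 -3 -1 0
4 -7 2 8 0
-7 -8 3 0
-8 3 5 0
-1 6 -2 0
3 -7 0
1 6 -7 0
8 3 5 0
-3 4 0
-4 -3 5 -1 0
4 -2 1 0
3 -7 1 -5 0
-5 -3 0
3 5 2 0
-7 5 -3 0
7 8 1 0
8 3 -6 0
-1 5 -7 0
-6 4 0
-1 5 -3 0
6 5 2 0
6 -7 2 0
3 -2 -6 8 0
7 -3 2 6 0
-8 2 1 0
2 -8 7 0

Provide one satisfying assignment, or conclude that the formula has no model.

Suppose x6 = False.
Suppose x2 = True.
From the singleton clause (x5), x5 = True.
From the singleton clause (¬x1), x1 = False.
From the singleton clause (¬x7), x7 = False.
From the singleton clause (x4), x4 = True.
From the singleton clause (¬x3), x3 = False.
From the singleton clause (x8), x8 = True.
Every clause now holds.

x1 ↦ False, x2 ↦ True, x3 ↦ False, x4 ↦ True, x5 ↦ True, x6 ↦ False, x7 ↦ False, x8 ↦ True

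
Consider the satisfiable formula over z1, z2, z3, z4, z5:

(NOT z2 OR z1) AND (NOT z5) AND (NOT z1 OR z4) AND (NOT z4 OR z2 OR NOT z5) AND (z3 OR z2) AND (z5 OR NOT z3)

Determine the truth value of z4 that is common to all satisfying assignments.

Suppose z4 = false.
The clause (NOT z5) is unit, so z5 = false.
The clause (NOT z1) is unit, so z1 = false.
The clause (NOT z2) is unit, so z2 = false.
The clause (z3) is unit, so z3 = true.
Now (NOT z3) is unsatisfied and unit — conflict.
So every satisfying assignment has z4 = True.

True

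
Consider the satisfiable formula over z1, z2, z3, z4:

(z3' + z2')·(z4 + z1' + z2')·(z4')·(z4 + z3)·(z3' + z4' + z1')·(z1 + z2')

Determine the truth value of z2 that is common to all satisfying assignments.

Suppose z2 = 1.
The clause (z3') is unit, so z3 = 0.
The clause (z4') is unit, so z4 = 0.
That conflicts with the unit clause (z4).
So every satisfying assignment has z2 = False.

False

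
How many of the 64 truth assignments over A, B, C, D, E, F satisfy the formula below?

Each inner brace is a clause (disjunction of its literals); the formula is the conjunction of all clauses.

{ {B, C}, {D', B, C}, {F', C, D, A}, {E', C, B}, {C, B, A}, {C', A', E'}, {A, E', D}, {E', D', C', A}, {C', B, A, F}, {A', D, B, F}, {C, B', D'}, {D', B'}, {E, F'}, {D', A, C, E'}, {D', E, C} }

There are 2^6 = 64 truth assignments over (A, B, C, D, E, F).
Split on C. With C = 1, the clauses containing C are satisfied and C' drops from the rest; 3 of the 2^5 = 32 assignments to the other variables satisfy what remains.
With C = 0, by the same count on the reduced clause set, 4 assignments work.
(One model: A=F, B=T, C=F, D=F, E=F, F=F.)
Total: 3 + 4 = 7.

7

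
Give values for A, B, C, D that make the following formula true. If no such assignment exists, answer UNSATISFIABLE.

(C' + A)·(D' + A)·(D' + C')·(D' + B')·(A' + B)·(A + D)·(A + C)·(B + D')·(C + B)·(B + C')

Case C = 0:
The clause (A) is unit, so A = 1.
The clause (B) is unit, so B = 1.
The clause (D') is unit, so D = 0.
All clauses are satisfied.

A: 1, B: 1, C: 0, D: 0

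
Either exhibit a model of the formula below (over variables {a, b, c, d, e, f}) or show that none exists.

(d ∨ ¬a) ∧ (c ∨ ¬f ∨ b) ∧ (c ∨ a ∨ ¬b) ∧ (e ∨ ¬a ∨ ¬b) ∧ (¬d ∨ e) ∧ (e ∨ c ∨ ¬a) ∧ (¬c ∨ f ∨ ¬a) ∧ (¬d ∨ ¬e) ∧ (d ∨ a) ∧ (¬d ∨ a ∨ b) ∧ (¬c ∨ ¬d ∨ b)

Try d = True.
(e) alone gives e = True.
But (¬e) is also a unit clause — contradiction.
Undo d and try d = False.
(¬a) alone gives a = False.
But (a) is also a unit clause — contradiction.
Both values of d lead to a conflict.

UNSATISFIABLE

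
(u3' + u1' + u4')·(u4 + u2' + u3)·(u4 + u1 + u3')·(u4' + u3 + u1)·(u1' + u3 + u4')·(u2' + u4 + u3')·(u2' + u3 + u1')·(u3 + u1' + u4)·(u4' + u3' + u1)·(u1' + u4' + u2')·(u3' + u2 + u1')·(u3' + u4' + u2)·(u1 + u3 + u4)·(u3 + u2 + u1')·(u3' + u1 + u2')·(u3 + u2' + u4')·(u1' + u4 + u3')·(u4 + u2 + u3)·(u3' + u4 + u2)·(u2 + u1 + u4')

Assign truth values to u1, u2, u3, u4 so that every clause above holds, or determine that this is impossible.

UNSATISFIABLE

Try u3 = 0.
Try u4 = 1.
The clause (u1) is unit, so u1 = 1.
But (u1') is also a unit clause — contradiction.
Backtrack on u4: now try u4 = 0.
The clause (u2') is unit, so u2 = 0.
But (u2) is also a unit clause — contradiction.
Both values of u4 lead to a conflict.
Backtrack on u3: now try u3 = 1.
Try u1 = 0.
The clause (u4) is unit, so u4 = 1.
But (u4') is also a unit clause — contradiction.
Backtrack on u1: now try u1 = 1.
The clause (u4') is unit, so u4 = 0.
But (u4) is also a unit clause — contradiction.
Both values of u1 lead to a conflict.
Both values of u3 lead to a conflict.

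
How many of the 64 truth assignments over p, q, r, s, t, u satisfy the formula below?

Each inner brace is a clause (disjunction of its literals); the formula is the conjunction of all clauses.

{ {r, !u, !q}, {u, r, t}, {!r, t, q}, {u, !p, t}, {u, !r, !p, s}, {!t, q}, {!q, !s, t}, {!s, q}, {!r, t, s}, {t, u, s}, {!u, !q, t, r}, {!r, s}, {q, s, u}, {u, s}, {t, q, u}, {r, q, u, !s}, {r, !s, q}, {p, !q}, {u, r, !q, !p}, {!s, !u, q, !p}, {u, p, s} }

There are 2^6 = 64 truth assignments over (p, q, r, s, t, u).
Split on q. With q = true, the clauses containing q are satisfied and !q drops from the rest; 2 of the 2^5 = 32 assignments to the other variables satisfy what remains.
With q = false, by the same count on the reduced clause set, 2 assignments work.
Total: 2 + 2 = 4.

4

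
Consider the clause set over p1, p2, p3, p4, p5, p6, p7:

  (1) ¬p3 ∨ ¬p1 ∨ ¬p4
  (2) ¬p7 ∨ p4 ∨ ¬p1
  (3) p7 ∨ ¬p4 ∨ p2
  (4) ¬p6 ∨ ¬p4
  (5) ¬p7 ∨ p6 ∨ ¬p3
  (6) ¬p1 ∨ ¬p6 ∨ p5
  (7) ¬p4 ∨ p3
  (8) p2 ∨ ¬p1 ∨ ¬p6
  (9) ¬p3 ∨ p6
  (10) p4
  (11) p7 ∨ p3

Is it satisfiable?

(p4) alone gives p4 = True.
(¬p6) alone gives p6 = False.
(p3) alone gives p3 = True.
That conflicts with the unit clause (¬p3).
No assignment satisfies every clause.

No, unsatisfiable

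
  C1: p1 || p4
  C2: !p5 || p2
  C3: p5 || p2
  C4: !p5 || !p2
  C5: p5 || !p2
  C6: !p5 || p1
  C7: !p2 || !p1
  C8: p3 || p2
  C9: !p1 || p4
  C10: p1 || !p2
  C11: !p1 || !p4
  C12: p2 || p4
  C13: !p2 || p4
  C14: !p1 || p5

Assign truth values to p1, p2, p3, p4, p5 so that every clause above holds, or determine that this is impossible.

UNSATISFIABLE

Branch on p1: set p1 = true.
From the singleton clause (!p2), p2 = false.
From the singleton clause (!p5), p5 = false.
But (p5) is also a unit clause — contradiction.
Undo p1 and try p1 = false.
From the singleton clause (p4), p4 = true.
From the singleton clause (!p5), p5 = false.
From the singleton clause (p2), p2 = true.
But (!p2) is also a unit clause — contradiction.
Neither p1 = true nor p1 = false works.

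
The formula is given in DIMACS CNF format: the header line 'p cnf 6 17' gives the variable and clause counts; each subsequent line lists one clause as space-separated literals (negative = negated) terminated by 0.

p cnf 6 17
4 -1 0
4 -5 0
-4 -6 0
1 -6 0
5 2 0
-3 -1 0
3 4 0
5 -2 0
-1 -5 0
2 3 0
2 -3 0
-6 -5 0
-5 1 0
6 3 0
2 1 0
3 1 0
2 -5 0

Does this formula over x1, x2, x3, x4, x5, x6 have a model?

Suppose x4 = True.
Unit clause (¬x6) forces x6 = False.
Unit clause (x3) forces x3 = True.
Unit clause (¬x1) forces x1 = False.
Unit clause (x2) forces x2 = True.
Unit clause (x5) forces x5 = True.
But (¬x5) is also a unit clause — contradiction.
So x4 must be the other value — set x4 = False.
Unit clause (¬x1) forces x1 = False.
Unit clause (¬x5) forces x5 = False.
Unit clause (¬x6) forces x6 = False.
Unit clause (x2) forces x2 = True.
But (¬x2) is also a unit clause — contradiction.
Either choice for x4 ends in contradiction.
No assignment satisfies every clause.

No, unsatisfiable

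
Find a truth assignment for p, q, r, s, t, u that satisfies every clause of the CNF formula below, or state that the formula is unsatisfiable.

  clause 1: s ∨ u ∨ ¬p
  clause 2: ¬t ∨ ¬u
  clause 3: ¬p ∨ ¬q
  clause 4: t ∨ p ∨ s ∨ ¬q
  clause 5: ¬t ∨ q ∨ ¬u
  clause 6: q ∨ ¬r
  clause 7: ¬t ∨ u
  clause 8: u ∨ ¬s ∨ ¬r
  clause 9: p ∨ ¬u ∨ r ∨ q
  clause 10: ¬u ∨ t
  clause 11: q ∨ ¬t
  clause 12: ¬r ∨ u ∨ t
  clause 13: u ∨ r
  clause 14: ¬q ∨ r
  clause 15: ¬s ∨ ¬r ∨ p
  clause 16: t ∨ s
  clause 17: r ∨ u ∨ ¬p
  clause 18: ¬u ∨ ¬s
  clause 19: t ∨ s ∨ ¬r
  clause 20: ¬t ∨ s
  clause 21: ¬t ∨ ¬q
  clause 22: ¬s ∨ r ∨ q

Suppose t = False.
The clause (¬u) is unit, so u = False.
The clause (¬r) is unit, so r = False.
Now (r) is unsatisfied and unit — conflict.
So t must be the other value — set t = True.
The clause (¬u) is unit, so u = False.
Now (u) is unsatisfied and unit — conflict.
Both values of t lead to a conflict.

UNSATISFIABLE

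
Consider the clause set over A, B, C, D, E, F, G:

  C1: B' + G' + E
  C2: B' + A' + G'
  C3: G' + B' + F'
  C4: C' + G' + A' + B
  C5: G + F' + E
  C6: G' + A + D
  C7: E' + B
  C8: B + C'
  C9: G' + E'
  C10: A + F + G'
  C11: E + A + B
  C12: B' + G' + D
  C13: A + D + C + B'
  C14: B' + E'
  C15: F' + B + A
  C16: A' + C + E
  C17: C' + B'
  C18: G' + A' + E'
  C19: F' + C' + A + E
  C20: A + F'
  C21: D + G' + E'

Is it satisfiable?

Case E = 0:
Case B = 1:
(G') alone gives G = 0.
(F') alone gives F = 0.
(C') alone gives C = 0.
(A') alone gives A = 0.
(D) alone gives D = 1.
This assignment satisfies each clause.
A satisfying assignment: A=0,  B=1,  C=0,  D=1,  E=0,  F=0,  G=0.

Satisfiable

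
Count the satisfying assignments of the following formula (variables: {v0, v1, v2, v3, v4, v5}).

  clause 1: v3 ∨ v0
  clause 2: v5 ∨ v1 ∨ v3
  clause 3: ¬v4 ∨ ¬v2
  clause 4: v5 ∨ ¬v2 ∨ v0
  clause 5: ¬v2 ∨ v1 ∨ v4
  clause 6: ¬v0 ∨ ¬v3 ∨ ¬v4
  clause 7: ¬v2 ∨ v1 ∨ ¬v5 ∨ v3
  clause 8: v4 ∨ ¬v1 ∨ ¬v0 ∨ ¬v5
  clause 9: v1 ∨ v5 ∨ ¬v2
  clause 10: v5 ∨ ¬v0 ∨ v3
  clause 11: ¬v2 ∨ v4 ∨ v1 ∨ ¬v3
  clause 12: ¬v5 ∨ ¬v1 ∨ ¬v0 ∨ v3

15

There are 2^6 = 64 truth assignments over (v0, v1, v2, v3, v4, v5).
Split on v3. With v3 = True, the clauses containing v3 are satisfied and ¬v3 drops from the rest; 13 of the 2^5 = 32 assignments to the other variables satisfy what remains.
With v3 = False, by the same count on the reduced clause set, 2 assignments work.
Total: 13 + 2 = 15.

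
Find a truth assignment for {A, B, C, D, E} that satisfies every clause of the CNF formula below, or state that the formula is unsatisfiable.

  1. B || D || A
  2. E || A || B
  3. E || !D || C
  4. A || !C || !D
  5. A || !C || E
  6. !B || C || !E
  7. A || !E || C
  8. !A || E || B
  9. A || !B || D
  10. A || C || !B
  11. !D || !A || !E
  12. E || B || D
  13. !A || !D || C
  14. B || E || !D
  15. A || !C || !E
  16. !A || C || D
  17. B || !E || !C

A: true,  B: true,  C: true,  D: true,  E: false

Suppose B = true.
Suppose C = true.
Suppose A = true.
Suppose D = true.
Unit clause (!E) forces E = false.
This assignment satisfies each clause.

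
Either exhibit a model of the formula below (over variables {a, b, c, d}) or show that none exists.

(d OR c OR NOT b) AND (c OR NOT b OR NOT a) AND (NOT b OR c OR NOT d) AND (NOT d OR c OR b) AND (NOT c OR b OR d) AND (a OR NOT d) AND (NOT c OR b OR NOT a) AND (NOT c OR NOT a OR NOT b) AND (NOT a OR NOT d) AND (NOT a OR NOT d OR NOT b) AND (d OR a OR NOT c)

a: false; b: false; c: false; d: false

Branch on a: set a = false.
Unit clause (NOT d) forces d = false.
Unit clause (NOT c) forces c = false.
Unit clause (NOT b) forces b = false.
This assignment satisfies each clause.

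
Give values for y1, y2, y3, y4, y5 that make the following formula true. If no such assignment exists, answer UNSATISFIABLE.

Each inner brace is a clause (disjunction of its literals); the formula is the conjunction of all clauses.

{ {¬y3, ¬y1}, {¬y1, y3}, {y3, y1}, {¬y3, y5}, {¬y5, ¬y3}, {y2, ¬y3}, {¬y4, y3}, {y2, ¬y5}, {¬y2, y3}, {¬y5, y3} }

UNSATISFIABLE

Branch on y3: set y3 = False.
From the singleton clause (¬y1), y1 = False.
Now (y1) is unsatisfied and unit — conflict.
So y3 must be the other value — set y3 = True.
From the singleton clause (¬y1), y1 = False.
From the singleton clause (y5), y5 = True.
Now (¬y5) is unsatisfied and unit — conflict.
Both values of y3 lead to a conflict.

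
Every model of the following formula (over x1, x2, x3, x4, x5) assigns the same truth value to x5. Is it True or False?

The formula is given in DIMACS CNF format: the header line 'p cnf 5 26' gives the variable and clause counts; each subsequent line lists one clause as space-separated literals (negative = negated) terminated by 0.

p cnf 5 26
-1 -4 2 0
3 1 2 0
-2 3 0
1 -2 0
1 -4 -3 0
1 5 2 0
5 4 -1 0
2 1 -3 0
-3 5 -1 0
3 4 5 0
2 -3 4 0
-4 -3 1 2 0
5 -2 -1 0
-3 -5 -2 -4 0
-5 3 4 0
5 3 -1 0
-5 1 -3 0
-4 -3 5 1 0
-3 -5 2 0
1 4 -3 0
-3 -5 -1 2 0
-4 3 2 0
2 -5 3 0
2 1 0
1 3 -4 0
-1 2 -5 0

True

Suppose x5 = False.
Suppose x2 = False.
(x1) alone gives x1 = True.
(¬x4) alone gives x4 = False.
That conflicts with the unit clause (x4).
Undo x2 and try x2 = True.
(x3) alone gives x3 = True.
(x1) alone gives x1 = True.
That conflicts with the unit clause (¬x1).
Neither x2 = True nor x2 = False works.
So every satisfying assignment has x5 = True.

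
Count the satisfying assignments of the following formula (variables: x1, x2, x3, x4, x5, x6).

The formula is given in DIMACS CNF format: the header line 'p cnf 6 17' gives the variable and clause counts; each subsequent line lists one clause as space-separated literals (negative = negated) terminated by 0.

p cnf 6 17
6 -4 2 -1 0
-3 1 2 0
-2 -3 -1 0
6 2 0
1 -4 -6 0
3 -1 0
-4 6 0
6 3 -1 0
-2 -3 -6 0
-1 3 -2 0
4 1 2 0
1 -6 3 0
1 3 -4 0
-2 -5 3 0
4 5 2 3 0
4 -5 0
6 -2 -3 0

There are 2^6 = 64 truth assignments over (x1, x2, x3, x4, x5, x6).
Split on x2. With x2 = True, the clauses containing x2 are satisfied and ¬x2 drops from the rest; 1 of the 2^5 = 32 assignments to the other variables satisfy what remains.
With x2 = False, by the same count on the reduced clause set, 3 assignments work.
(One model: x1=F, x2=T, x3=F, x4=F, x5=F, x6=F.)
Total: 1 + 3 = 4.

4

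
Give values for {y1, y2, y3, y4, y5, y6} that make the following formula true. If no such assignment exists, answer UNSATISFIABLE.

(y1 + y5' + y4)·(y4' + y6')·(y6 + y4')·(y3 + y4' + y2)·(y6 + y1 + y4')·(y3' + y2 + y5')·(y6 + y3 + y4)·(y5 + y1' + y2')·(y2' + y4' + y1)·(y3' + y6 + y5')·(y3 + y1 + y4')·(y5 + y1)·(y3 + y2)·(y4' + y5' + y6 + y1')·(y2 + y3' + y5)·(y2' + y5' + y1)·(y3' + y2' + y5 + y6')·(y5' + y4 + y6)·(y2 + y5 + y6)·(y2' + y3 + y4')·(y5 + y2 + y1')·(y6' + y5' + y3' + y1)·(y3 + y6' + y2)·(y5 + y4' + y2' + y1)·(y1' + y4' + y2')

Suppose y4 = 0.
Suppose y1 = 1.
Suppose y6 = 1.
Suppose y5 = 1.
Suppose y3 = 0.
From the singleton clause (y2), y2 = 1.
All clauses are satisfied.

y1 ↦ 1, y2 ↦ 1, y3 ↦ 0, y4 ↦ 0, y5 ↦ 1, y6 ↦ 1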